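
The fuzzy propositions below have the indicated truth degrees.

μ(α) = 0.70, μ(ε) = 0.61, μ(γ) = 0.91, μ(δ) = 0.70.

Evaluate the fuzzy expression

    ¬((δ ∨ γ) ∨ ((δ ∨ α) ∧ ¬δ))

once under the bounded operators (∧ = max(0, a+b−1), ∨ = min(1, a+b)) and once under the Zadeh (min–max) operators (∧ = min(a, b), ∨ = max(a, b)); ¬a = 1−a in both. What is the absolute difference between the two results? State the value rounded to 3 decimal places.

0.090

Under bounded:
  δ ∨ γ = min(1, a+b) on (0.70, 0.91) = 1.00
  δ ∨ α = min(1, a+b) on (0.70, 0.70) = 1.00
  ¬δ = 1 − 0.70 = 0.30
  (δ ∨ α) ∧ ¬δ = max(0, a+b−1) on (1.00, 0.30) = 0.30
  (δ ∨ γ) ∨ ((δ ∨ α) ∧ ¬δ) = min(1, a+b) on (1.00, 0.30) = 1.00
  ¬((δ ∨ γ) ∨ ((δ ∨ α) ∧ ¬δ)) = 1 − 1.00 = 0.00
  → value = 0.0000
Under Zadeh (min–max):
  δ ∨ γ = max(a, b) on (0.70, 0.91) = 0.91
  δ ∨ α = max(a, b) on (0.70, 0.70) = 0.70
  ¬δ = 1 − 0.70 = 0.30
  (δ ∨ α) ∧ ¬δ = min(a, b) on (0.70, 0.30) = 0.30
  (δ ∨ γ) ∨ ((δ ∨ α) ∧ ¬δ) = max(a, b) on (0.91, 0.30) = 0.91
  ¬((δ ∨ γ) ∨ ((δ ∨ α) ∧ ¬δ)) = 1 − 0.91 = 0.09
  → value = 0.0900
|0.0000 − 0.0900| = 0.090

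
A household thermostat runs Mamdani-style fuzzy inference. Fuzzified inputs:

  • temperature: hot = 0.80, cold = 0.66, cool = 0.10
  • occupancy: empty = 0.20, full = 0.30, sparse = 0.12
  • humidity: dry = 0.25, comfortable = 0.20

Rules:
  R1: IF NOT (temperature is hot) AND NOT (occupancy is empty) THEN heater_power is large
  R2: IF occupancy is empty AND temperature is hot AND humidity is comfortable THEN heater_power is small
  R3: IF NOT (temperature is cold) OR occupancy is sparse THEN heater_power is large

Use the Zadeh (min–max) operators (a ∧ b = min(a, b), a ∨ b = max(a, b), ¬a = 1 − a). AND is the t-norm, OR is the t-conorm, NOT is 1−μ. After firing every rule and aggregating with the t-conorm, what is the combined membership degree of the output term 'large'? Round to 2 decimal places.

0.34

R1: ¬hot=1−0.80=0.20, ¬empty=1−0.20=0.80; AND[min(a, b)] → w = 0.20
R2: empty=0.20, hot=0.80, comfortable=0.20; AND[min(a, b)] → w = 0.20
R3: ¬cold=1−0.66=0.34, sparse=0.12; OR[max(a, b)] → w = 0.34
Rules with consequent 'large': {R1, R3} → strengths 0.20, 0.34
Aggregate via t-conorm [max(a, b)]: 0.34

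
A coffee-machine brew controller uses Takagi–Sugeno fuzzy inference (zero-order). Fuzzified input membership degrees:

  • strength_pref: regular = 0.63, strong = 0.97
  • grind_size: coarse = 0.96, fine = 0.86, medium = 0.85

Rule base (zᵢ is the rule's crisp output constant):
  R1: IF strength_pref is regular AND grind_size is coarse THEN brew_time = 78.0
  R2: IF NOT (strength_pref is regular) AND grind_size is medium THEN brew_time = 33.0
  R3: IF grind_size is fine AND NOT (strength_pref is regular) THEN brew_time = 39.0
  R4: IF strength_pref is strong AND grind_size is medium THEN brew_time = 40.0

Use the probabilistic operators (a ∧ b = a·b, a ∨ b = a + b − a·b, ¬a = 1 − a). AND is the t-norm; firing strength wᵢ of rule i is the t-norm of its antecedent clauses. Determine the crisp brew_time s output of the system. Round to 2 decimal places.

R1 (z=78.0): regular=0.63, coarse=0.96; AND[a·b] → w = 0.6048
R2 (z=33.0): ¬regular=1−0.63=0.37, medium=0.85; AND[a·b] → w = 0.3145
R3 (z=39.0): fine=0.86, ¬regular=1−0.63=0.37; AND[a·b] → w = 0.3182
R4 (z=40.0): strong=0.97, medium=0.85; AND[a·b] → w = 0.8245
Weighted average = (0.6048·78.0 + 0.3145·33.0 + 0.3182·39.0 + 0.8245·40.0) / (0.6048 + 0.3145 + 0.3182 + 0.8245)
  = 102.9427 / 2.0620 = 49.92

49.92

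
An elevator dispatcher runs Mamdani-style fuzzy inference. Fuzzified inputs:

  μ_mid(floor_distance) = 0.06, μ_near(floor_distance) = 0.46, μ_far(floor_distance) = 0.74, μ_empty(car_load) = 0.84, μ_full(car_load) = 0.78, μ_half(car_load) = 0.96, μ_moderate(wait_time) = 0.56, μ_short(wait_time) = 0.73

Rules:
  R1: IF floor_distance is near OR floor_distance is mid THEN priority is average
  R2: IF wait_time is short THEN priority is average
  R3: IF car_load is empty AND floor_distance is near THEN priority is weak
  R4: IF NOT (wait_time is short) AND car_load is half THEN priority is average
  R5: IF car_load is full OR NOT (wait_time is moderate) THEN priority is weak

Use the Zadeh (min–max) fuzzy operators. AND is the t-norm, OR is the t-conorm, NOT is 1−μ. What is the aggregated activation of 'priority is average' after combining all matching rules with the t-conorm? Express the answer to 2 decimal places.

R1: near=0.46, mid=0.06; OR[max(a, b)] → w = 0.46
R2: short=0.73 → w = 0.73
R3: empty=0.84, near=0.46; AND[min(a, b)] → w = 0.46
R4: ¬short=1−0.73=0.27, half=0.96; AND[min(a, b)] → w = 0.27
R5: full=0.78, ¬moderate=1−0.56=0.44; OR[max(a, b)] → w = 0.78
Rules with consequent 'average': {R1, R2, R4} → strengths 0.46, 0.73, 0.27
Aggregate via t-conorm [max(a, b)]: 0.73

0.73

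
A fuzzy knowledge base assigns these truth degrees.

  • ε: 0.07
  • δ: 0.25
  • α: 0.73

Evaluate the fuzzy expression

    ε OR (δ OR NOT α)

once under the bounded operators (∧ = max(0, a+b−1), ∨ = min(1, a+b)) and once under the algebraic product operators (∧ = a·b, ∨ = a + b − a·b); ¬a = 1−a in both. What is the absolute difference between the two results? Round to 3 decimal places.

0.099

Under bounded:
  NOT α = 1 − 0.73 = 0.27
  δ OR NOT α = min(1, a+b) on (0.25, 0.27) = 0.52
  ε OR (δ OR NOT α) = min(1, a+b) on (0.07, 0.52) = 0.59
  → value = 0.5900
Under algebraic product:
  NOT α = 1 − 0.7300 = 0.2700
  δ OR NOT α = a + b − a·b on (0.2500, 0.2700) = 0.4525
  ε OR (δ OR NOT α) = a + b − a·b on (0.0700, 0.4525) = 0.4908
  → value = 0.4908
|0.5900 − 0.4908| = 0.099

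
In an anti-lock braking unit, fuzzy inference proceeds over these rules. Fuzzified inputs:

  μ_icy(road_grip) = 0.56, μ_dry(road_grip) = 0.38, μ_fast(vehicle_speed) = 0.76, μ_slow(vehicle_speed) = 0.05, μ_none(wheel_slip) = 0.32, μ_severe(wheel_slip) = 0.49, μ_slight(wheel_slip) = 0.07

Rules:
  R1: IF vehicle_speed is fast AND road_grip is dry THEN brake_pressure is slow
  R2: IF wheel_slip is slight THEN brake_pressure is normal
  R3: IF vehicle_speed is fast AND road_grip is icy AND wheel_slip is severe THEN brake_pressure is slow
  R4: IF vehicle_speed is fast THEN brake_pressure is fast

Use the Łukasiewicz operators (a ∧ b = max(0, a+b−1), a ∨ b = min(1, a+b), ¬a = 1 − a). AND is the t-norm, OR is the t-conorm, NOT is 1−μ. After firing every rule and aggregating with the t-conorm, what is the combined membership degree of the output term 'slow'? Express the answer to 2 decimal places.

0.14

R1: fast=0.76, dry=0.38; AND[max(0, a+b−1)] → w = 0.14
R2: slight=0.07 → w = 0.07
R3: fast=0.76, icy=0.56, severe=0.49; AND[max(0, a+b−1)] → w = 0.00
R4: fast=0.76 → w = 0.76
Rules with consequent 'slow': {R1, R3} → strengths 0.14, 0.00
Aggregate via t-conorm [min(1, a+b)]: 0.14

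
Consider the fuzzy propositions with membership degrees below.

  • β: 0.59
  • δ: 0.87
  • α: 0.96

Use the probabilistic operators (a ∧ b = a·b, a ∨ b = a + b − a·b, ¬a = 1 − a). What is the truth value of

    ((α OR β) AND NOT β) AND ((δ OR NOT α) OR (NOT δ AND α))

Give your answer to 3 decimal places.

α OR β = a + b − a·b on (0.9600, 0.5900) = 0.9836
NOT β = 1 − 0.5900 = 0.4100
(α OR β) AND NOT β = a·b on (0.9836, 0.4100) = 0.4033
NOT α = 1 − 0.9600 = 0.0400
δ OR NOT α = a + b − a·b on (0.8700, 0.0400) = 0.8752
NOT δ = 1 − 0.8700 = 0.1300
NOT δ AND α = a·b on (0.1300, 0.9600) = 0.1248
(δ OR NOT α) OR (NOT δ AND α) = a + b − a·b on (0.8752, 0.1248) = 0.8908
((α OR β) AND NOT β) AND ((δ OR NOT α) OR (NOT δ AND α)) = a·b on (0.4033, 0.8908) = 0.3592

0.359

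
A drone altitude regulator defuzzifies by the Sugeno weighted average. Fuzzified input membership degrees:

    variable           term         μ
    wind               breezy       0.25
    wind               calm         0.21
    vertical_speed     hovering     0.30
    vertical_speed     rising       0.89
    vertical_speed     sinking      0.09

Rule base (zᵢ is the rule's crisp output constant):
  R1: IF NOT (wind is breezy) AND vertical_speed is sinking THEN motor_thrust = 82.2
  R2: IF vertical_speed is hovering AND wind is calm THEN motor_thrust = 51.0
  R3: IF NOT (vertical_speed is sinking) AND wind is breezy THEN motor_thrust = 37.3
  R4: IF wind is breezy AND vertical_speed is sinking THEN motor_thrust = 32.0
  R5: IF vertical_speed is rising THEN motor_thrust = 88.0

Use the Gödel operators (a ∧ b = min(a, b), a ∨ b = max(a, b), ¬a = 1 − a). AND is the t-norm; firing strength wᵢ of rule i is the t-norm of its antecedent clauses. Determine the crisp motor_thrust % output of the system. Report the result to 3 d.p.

71.002

R1 (z=82.2): ¬breezy=1−0.25=0.75, sinking=0.09; AND[min(a, b)] → w = 0.09
R2 (z=51.0): hovering=0.30, calm=0.21; AND[min(a, b)] → w = 0.21
R3 (z=37.3): ¬sinking=1−0.09=0.91, breezy=0.25; AND[min(a, b)] → w = 0.25
R4 (z=32.0): breezy=0.25, sinking=0.09; AND[min(a, b)] → w = 0.09
R5 (z=88.0): rising=0.89 → w = 0.89
Weighted average = (0.09·82.2 + 0.21·51.0 + 0.25·37.3 + 0.09·32.0 + 0.89·88.0) / (0.09 + 0.21 + 0.25 + 0.09 + 0.89)
  = 108.6330 / 1.5300 = 71.002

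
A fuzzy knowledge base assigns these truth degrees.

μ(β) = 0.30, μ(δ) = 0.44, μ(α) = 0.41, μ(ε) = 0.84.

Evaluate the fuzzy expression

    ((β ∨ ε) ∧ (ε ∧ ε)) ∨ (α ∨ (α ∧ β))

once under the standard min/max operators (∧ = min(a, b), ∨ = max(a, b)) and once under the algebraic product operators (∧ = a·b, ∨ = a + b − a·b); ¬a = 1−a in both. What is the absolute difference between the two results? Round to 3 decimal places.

0.033

Under standard min/max:
  β ∨ ε = max(a, b) on (0.30, 0.84) = 0.84
  ε ∧ ε = min(a, b) on (0.84, 0.84) = 0.84
  (β ∨ ε) ∧ (ε ∧ ε) = min(a, b) on (0.84, 0.84) = 0.84
  α ∧ β = min(a, b) on (0.41, 0.30) = 0.30
  α ∨ (α ∧ β) = max(a, b) on (0.41, 0.30) = 0.41
  ((β ∨ ε) ∧ (ε ∧ ε)) ∨ (α ∨ (α ∧ β)) = max(a, b) on (0.84, 0.41) = 0.84
  → value = 0.8400
Under algebraic product:
  β ∨ ε = a + b − a·b on (0.3000, 0.8400) = 0.8880
  ε ∧ ε = a·b on (0.8400, 0.8400) = 0.7056
  (β ∨ ε) ∧ (ε ∧ ε) = a·b on (0.8880, 0.7056) = 0.6266
  α ∧ β = a·b on (0.4100, 0.3000) = 0.1230
  α ∨ (α ∧ β) = a + b − a·b on (0.4100, 0.1230) = 0.4826
  ((β ∨ ε) ∧ (ε ∧ ε)) ∨ (α ∨ (α ∧ β)) = a + b − a·b on (0.6266, 0.4826) = 0.8068
  → value = 0.8068
|0.8400 − 0.8068| = 0.033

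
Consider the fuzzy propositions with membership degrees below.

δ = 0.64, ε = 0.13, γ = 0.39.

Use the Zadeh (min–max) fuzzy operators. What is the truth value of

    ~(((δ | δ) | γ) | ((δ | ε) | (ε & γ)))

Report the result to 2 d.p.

δ | δ = max(a, b) on (0.64, 0.64) = 0.64
(δ | δ) | γ = max(a, b) on (0.64, 0.39) = 0.64
δ | ε = max(a, b) on (0.64, 0.13) = 0.64
ε & γ = min(a, b) on (0.13, 0.39) = 0.13
(δ | ε) | (ε & γ) = max(a, b) on (0.64, 0.13) = 0.64
((δ | δ) | γ) | ((δ | ε) | (ε & γ)) = max(a, b) on (0.64, 0.64) = 0.64
~(((δ | δ) | γ) | ((δ | ε) | (ε & γ))) = 1 − 0.64 = 0.36

0.36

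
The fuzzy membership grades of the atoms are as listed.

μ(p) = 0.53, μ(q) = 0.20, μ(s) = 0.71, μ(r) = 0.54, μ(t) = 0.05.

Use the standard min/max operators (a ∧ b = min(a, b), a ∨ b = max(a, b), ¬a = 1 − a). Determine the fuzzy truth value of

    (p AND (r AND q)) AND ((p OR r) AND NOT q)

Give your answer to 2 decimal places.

r AND q = min(a, b) on (0.54, 0.20) = 0.20
p AND (r AND q) = min(a, b) on (0.53, 0.20) = 0.20
p OR r = max(a, b) on (0.53, 0.54) = 0.54
NOT q = 1 − 0.20 = 0.80
(p OR r) AND NOT q = min(a, b) on (0.54, 0.80) = 0.54
(p AND (r AND q)) AND ((p OR r) AND NOT q) = min(a, b) on (0.20, 0.54) = 0.20

0.20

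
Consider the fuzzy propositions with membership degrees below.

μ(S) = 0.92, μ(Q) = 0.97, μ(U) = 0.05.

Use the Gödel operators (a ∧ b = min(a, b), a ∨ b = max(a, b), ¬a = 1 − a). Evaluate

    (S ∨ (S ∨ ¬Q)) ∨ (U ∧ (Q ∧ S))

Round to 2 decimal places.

¬Q = 1 − 0.97 = 0.03
S ∨ ¬Q = max(a, b) on (0.92, 0.03) = 0.92
S ∨ (S ∨ ¬Q) = max(a, b) on (0.92, 0.92) = 0.92
Q ∧ S = min(a, b) on (0.97, 0.92) = 0.92
U ∧ (Q ∧ S) = min(a, b) on (0.05, 0.92) = 0.05
(S ∨ (S ∨ ¬Q)) ∨ (U ∧ (Q ∧ S)) = max(a, b) on (0.92, 0.05) = 0.92

0.92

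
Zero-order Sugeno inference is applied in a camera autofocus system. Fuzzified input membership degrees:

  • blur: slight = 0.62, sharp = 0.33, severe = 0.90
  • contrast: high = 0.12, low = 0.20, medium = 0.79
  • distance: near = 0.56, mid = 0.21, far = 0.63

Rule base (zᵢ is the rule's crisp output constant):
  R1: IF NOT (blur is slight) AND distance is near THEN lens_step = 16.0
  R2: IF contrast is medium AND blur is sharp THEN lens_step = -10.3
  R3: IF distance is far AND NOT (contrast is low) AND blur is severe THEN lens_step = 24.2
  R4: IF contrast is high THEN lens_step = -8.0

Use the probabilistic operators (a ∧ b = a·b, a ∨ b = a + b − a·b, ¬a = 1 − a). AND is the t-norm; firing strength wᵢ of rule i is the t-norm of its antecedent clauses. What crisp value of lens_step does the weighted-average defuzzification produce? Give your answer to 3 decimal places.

R1 (z=16.0): ¬slight=1−0.62=0.38, near=0.56; AND[a·b] → w = 0.2128
R2 (z=-10.3): medium=0.79, sharp=0.33; AND[a·b] → w = 0.2607
R3 (z=24.2): far=0.63, ¬low=1−0.20=0.80, severe=0.90; AND[a·b] → w = 0.4536
R4 (z=-8.0): high=0.12 → w = 0.1200
Weighted average = (0.2128·16.0 + 0.2607·-10.3 + 0.4536·24.2 + 0.1200·-8.0) / (0.2128 + 0.2607 + 0.4536 + 0.1200)
  = 10.7367 / 1.0471 = 10.254

10.254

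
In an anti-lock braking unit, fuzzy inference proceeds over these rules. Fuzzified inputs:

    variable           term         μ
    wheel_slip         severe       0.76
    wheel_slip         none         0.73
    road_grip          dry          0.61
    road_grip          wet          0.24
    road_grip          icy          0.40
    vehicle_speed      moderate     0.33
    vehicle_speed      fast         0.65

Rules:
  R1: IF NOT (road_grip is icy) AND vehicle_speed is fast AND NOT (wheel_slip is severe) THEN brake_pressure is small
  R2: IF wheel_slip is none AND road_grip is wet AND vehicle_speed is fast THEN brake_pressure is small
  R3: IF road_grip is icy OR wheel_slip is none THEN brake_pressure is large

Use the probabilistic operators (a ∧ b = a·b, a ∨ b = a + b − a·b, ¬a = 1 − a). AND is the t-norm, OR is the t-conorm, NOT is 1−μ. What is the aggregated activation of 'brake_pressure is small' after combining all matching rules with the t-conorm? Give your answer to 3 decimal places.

R1: ¬icy=1−0.40=0.60, fast=0.65, ¬severe=1−0.76=0.24; AND[a·b] → w = 0.0936
R2: none=0.73, wet=0.24, fast=0.65; AND[a·b] → w = 0.1139
R3: icy=0.40, none=0.73; OR[a + b − a·b] → w = 0.8380
Rules with consequent 'small': {R1, R2} → strengths 0.0936, 0.1139
Aggregate via t-conorm [a + b − a·b]: 0.1968

0.197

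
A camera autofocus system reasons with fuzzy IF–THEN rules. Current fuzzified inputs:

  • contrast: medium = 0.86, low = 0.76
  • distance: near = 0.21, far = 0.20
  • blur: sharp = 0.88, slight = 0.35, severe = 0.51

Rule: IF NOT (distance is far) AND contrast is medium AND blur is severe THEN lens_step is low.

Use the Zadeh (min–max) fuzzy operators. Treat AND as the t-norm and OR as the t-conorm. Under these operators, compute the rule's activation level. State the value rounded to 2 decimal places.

firing strength: ¬far=1−0.20=0.80, medium=0.86, severe=0.51; AND[min(a, b)] → w = 0.51

0.51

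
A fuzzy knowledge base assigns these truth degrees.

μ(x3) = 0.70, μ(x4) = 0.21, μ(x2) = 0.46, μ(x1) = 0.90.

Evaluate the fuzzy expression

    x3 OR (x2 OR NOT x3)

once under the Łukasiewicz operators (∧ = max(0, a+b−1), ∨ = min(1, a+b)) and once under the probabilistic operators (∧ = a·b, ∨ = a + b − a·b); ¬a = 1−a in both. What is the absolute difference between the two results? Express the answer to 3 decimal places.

0.113

Under Łukasiewicz:
  NOT x3 = 1 − 0.70 = 0.30
  x2 OR NOT x3 = min(1, a+b) on (0.46, 0.30) = 0.76
  x3 OR (x2 OR NOT x3) = min(1, a+b) on (0.70, 0.76) = 1.00
  → value = 1.0000
Under probabilistic:
  NOT x3 = 1 − 0.7000 = 0.3000
  x2 OR NOT x3 = a + b − a·b on (0.4600, 0.3000) = 0.6220
  x3 OR (x2 OR NOT x3) = a + b − a·b on (0.7000, 0.6220) = 0.8866
  → value = 0.8866
|1.0000 − 0.8866| = 0.113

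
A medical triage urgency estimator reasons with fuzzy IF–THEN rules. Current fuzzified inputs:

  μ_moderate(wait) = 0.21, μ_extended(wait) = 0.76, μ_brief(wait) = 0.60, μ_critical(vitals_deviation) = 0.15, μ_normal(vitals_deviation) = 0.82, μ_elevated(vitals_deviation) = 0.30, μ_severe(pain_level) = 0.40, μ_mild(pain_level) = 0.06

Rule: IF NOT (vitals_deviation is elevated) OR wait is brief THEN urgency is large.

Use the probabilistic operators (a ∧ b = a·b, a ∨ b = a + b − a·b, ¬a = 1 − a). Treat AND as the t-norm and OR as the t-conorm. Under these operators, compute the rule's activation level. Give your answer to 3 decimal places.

0.880

firing strength: ¬elevated=1−0.30=0.70, brief=0.60; OR[a + b − a·b] → w = 0.8800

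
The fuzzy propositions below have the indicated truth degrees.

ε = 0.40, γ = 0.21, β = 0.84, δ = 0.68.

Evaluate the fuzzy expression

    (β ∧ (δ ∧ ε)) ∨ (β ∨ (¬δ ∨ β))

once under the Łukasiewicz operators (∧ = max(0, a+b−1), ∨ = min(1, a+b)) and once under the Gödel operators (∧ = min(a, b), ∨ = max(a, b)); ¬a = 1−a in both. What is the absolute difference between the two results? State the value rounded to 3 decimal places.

Under Łukasiewicz:
  δ ∧ ε = max(0, a+b−1) on (0.68, 0.40) = 0.08
  β ∧ (δ ∧ ε) = max(0, a+b−1) on (0.84, 0.08) = 0.00
  ¬δ = 1 − 0.68 = 0.32
  ¬δ ∨ β = min(1, a+b) on (0.32, 0.84) = 1.00
  β ∨ (¬δ ∨ β) = min(1, a+b) on (0.84, 1.00) = 1.00
  (β ∧ (δ ∧ ε)) ∨ (β ∨ (¬δ ∨ β)) = min(1, a+b) on (0.00, 1.00) = 1.00
  → value = 1.0000
Under Gödel:
  δ ∧ ε = min(a, b) on (0.68, 0.40) = 0.40
  β ∧ (δ ∧ ε) = min(a, b) on (0.84, 0.40) = 0.40
  ¬δ = 1 − 0.68 = 0.32
  ¬δ ∨ β = max(a, b) on (0.32, 0.84) = 0.84
  β ∨ (¬δ ∨ β) = max(a, b) on (0.84, 0.84) = 0.84
  (β ∧ (δ ∧ ε)) ∨ (β ∨ (¬δ ∨ β)) = max(a, b) on (0.40, 0.84) = 0.84
  → value = 0.8400
|1.0000 − 0.8400| = 0.160

0.160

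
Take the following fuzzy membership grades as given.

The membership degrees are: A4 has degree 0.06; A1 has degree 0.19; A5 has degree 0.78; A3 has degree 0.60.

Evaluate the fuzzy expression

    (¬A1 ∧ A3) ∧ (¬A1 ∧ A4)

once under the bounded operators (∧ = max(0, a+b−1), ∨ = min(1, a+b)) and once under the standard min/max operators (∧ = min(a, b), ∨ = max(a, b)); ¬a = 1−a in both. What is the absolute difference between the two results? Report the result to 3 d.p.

0.060

Under bounded:
  ¬A1 = 1 − 0.19 = 0.81
  ¬A1 ∧ A3 = max(0, a+b−1) on (0.81, 0.60) = 0.41
  ¬A1 = 1 − 0.19 = 0.81
  ¬A1 ∧ A4 = max(0, a+b−1) on (0.81, 0.06) = 0.00
  (¬A1 ∧ A3) ∧ (¬A1 ∧ A4) = max(0, a+b−1) on (0.41, 0.00) = 0.00
  → value = 0.0000
Under standard min/max:
  ¬A1 = 1 − 0.19 = 0.81
  ¬A1 ∧ A3 = min(a, b) on (0.81, 0.60) = 0.60
  ¬A1 = 1 − 0.19 = 0.81
  ¬A1 ∧ A4 = min(a, b) on (0.81, 0.06) = 0.06
  (¬A1 ∧ A3) ∧ (¬A1 ∧ A4) = min(a, b) on (0.60, 0.06) = 0.06
  → value = 0.0600
|0.0000 − 0.0600| = 0.060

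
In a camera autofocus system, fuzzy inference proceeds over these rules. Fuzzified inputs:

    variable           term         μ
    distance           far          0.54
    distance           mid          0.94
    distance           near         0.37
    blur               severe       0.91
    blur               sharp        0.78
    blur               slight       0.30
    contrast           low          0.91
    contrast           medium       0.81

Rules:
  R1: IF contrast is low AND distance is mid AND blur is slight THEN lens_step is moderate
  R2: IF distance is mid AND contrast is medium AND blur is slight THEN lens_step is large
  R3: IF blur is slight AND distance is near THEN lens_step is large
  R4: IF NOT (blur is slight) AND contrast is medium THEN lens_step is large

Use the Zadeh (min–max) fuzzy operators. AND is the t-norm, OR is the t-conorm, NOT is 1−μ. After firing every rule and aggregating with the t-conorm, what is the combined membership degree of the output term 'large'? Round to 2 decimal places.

0.70

R1: low=0.91, mid=0.94, slight=0.30; AND[min(a, b)] → w = 0.30
R2: mid=0.94, medium=0.81, slight=0.30; AND[min(a, b)] → w = 0.30
R3: slight=0.30, near=0.37; AND[min(a, b)] → w = 0.30
R4: ¬slight=1−0.30=0.70, medium=0.81; AND[min(a, b)] → w = 0.70
Rules with consequent 'large': {R2, R3, R4} → strengths 0.30, 0.30, 0.70
Aggregate via t-conorm [max(a, b)]: 0.70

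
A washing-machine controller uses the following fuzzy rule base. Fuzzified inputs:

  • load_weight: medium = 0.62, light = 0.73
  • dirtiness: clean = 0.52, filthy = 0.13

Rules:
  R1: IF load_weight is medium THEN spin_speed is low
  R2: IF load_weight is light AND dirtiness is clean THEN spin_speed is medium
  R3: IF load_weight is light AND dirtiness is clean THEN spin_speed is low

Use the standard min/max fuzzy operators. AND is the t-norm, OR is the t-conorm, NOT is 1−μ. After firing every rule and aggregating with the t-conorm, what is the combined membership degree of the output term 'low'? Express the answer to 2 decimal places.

0.62

R1: medium=0.62 → w = 0.62
R2: light=0.73, clean=0.52; AND[min(a, b)] → w = 0.52
R3: light=0.73, clean=0.52; AND[min(a, b)] → w = 0.52
Rules with consequent 'low': {R1, R3} → strengths 0.62, 0.52
Aggregate via t-conorm [max(a, b)]: 0.62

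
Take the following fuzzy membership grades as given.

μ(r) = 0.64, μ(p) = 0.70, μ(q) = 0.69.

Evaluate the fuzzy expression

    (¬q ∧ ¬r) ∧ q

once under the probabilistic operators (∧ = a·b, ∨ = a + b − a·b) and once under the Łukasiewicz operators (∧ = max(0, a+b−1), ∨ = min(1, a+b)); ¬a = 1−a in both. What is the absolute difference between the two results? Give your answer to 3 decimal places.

Under probabilistic:
  ¬q = 1 − 0.6900 = 0.3100
  ¬r = 1 − 0.6400 = 0.3600
  ¬q ∧ ¬r = a·b on (0.3100, 0.3600) = 0.1116
  (¬q ∧ ¬r) ∧ q = a·b on (0.1116, 0.6900) = 0.0770
  → value = 0.0770
Under Łukasiewicz:
  ¬q = 1 − 0.69 = 0.31
  ¬r = 1 − 0.64 = 0.36
  ¬q ∧ ¬r = max(0, a+b−1) on (0.31, 0.36) = 0.00
  (¬q ∧ ¬r) ∧ q = max(0, a+b−1) on (0.00, 0.69) = 0.00
  → value = 0.0000
|0.0770 − 0.0000| = 0.077

0.077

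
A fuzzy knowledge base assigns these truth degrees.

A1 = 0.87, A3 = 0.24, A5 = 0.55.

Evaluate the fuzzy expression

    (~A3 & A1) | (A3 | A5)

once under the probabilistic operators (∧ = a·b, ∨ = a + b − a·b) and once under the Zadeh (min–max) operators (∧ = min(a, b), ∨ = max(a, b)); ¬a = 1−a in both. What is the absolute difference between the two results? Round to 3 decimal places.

0.124

Under probabilistic:
  ~A3 = 1 − 0.2400 = 0.7600
  ~A3 & A1 = a·b on (0.7600, 0.8700) = 0.6612
  A3 | A5 = a + b − a·b on (0.2400, 0.5500) = 0.6580
  (~A3 & A1) | (A3 | A5) = a + b − a·b on (0.6612, 0.6580) = 0.8841
  → value = 0.8841
Under Zadeh (min–max):
  ~A3 = 1 − 0.24 = 0.76
  ~A3 & A1 = min(a, b) on (0.76, 0.87) = 0.76
  A3 | A5 = max(a, b) on (0.24, 0.55) = 0.55
  (~A3 & A1) | (A3 | A5) = max(a, b) on (0.76, 0.55) = 0.76
  → value = 0.7600
|0.8841 − 0.7600| = 0.124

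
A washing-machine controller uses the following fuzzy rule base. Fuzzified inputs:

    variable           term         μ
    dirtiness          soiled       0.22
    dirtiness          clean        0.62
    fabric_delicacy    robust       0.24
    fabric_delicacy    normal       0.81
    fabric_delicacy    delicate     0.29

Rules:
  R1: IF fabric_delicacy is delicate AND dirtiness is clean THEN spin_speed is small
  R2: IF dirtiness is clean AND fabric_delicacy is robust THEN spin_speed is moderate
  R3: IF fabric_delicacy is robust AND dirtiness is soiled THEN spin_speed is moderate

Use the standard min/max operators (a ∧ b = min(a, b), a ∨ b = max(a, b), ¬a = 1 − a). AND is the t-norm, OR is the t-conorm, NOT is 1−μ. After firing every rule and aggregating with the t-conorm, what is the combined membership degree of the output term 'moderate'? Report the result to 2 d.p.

R1: delicate=0.29, clean=0.62; AND[min(a, b)] → w = 0.29
R2: clean=0.62, robust=0.24; AND[min(a, b)] → w = 0.24
R3: robust=0.24, soiled=0.22; AND[min(a, b)] → w = 0.22
Rules with consequent 'moderate': {R2, R3} → strengths 0.24, 0.22
Aggregate via t-conorm [max(a, b)]: 0.24

0.24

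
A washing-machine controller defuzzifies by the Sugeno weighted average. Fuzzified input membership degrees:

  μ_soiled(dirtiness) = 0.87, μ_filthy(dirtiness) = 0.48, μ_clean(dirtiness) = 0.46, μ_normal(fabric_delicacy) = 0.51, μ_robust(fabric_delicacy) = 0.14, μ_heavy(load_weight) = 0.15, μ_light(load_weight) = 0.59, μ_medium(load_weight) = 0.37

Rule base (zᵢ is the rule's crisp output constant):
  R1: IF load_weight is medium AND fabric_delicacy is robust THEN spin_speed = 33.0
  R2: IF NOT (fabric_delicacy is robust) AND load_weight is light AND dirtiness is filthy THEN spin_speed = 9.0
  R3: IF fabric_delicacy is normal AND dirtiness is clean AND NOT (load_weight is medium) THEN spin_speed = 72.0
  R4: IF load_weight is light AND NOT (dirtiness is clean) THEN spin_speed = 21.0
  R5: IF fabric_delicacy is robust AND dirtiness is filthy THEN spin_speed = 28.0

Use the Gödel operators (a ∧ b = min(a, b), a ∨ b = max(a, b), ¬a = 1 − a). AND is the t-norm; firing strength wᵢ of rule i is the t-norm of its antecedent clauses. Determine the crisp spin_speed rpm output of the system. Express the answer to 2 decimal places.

32.57

R1 (z=33.0): medium=0.37, robust=0.14; AND[min(a, b)] → w = 0.14
R2 (z=9.0): ¬robust=1−0.14=0.86, light=0.59, filthy=0.48; AND[min(a, b)] → w = 0.48
R3 (z=72.0): normal=0.51, clean=0.46, ¬medium=1−0.37=0.63; AND[min(a, b)] → w = 0.46
R4 (z=21.0): light=0.59, ¬clean=1−0.46=0.54; AND[min(a, b)] → w = 0.54
R5 (z=28.0): robust=0.14, filthy=0.48; AND[min(a, b)] → w = 0.14
Weighted average = (0.14·33.0 + 0.48·9.0 + 0.46·72.0 + 0.54·21.0 + 0.14·28.0) / (0.14 + 0.48 + 0.46 + 0.54 + 0.14)
  = 57.3200 / 1.7600 = 32.57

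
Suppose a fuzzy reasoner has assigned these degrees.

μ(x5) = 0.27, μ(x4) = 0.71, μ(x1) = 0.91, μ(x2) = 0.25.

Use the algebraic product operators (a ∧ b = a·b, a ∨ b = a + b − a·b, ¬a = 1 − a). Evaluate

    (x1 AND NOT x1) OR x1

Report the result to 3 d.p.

0.917

NOT x1 = 1 − 0.9100 = 0.0900
x1 AND NOT x1 = a·b on (0.9100, 0.0900) = 0.0819
(x1 AND NOT x1) OR x1 = a + b − a·b on (0.0819, 0.9100) = 0.9174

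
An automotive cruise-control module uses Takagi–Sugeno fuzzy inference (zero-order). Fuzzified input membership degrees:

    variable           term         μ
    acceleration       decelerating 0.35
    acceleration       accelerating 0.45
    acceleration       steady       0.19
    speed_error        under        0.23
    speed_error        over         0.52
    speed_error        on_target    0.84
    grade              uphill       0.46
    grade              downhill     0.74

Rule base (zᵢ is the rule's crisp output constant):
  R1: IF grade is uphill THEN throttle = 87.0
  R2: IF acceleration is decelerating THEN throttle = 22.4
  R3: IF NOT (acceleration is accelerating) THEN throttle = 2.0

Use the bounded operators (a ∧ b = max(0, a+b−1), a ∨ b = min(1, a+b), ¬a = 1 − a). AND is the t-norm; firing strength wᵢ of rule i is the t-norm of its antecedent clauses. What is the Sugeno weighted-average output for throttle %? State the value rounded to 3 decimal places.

36.000

R1 (z=87.0): uphill=0.46 → w = 0.46
R2 (z=22.4): decelerating=0.35 → w = 0.35
R3 (z=2.0): ¬accelerating=1−0.45=0.55 → w = 0.55
Weighted average = (0.46·87.0 + 0.35·22.4 + 0.55·2.0) / (0.46 + 0.35 + 0.55)
  = 48.9600 / 1.3600 = 36.000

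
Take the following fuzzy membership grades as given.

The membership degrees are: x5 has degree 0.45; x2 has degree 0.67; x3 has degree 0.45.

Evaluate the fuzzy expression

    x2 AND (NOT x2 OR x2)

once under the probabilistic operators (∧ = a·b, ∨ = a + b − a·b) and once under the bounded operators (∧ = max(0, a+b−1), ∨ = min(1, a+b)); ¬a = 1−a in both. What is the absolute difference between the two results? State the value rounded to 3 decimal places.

0.148

Under probabilistic:
  NOT x2 = 1 − 0.6700 = 0.3300
  NOT x2 OR x2 = a + b − a·b on (0.3300, 0.6700) = 0.7789
  x2 AND (NOT x2 OR x2) = a·b on (0.6700, 0.7789) = 0.5219
  → value = 0.5219
Under bounded:
  NOT x2 = 1 − 0.67 = 0.33
  NOT x2 OR x2 = min(1, a+b) on (0.33, 0.67) = 1.00
  x2 AND (NOT x2 OR x2) = max(0, a+b−1) on (0.67, 1.00) = 0.67
  → value = 0.6700
|0.5219 − 0.6700| = 0.148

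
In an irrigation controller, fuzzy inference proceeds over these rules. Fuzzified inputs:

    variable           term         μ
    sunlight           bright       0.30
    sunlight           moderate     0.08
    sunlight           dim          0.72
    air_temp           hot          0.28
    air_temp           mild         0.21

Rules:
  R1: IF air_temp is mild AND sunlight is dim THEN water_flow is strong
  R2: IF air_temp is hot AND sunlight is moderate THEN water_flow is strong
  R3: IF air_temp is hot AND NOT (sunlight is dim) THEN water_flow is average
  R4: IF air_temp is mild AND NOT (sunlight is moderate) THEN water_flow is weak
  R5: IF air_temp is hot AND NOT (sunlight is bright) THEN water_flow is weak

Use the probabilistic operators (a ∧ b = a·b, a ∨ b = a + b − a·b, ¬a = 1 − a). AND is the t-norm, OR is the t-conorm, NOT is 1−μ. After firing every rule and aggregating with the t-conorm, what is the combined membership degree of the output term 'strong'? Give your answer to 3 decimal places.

R1: mild=0.21, dim=0.72; AND[a·b] → w = 0.1512
R2: hot=0.28, moderate=0.08; AND[a·b] → w = 0.0224
R3: hot=0.28, ¬dim=1−0.72=0.28; AND[a·b] → w = 0.0784
R4: mild=0.21, ¬moderate=1−0.08=0.92; AND[a·b] → w = 0.1932
R5: hot=0.28, ¬bright=1−0.30=0.70; AND[a·b] → w = 0.1960
Rules with consequent 'strong': {R1, R2} → strengths 0.1512, 0.0224
Aggregate via t-conorm [a + b − a·b]: 0.1702

0.170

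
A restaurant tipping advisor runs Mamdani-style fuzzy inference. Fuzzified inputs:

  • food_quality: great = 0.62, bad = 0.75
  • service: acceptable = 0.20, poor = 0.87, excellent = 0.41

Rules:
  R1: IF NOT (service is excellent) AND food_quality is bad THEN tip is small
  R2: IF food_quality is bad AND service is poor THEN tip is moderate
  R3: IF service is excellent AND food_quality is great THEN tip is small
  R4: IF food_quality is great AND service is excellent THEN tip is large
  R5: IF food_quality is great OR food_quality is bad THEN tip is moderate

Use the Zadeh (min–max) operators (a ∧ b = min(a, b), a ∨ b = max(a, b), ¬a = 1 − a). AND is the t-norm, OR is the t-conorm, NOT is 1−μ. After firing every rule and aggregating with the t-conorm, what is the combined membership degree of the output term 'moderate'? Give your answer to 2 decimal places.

R1: ¬excellent=1−0.41=0.59, bad=0.75; AND[min(a, b)] → w = 0.59
R2: bad=0.75, poor=0.87; AND[min(a, b)] → w = 0.75
R3: excellent=0.41, great=0.62; AND[min(a, b)] → w = 0.41
R4: great=0.62, excellent=0.41; AND[min(a, b)] → w = 0.41
R5: great=0.62, bad=0.75; OR[max(a, b)] → w = 0.75
Rules with consequent 'moderate': {R2, R5} → strengths 0.75, 0.75
Aggregate via t-conorm [max(a, b)]: 0.75

0.75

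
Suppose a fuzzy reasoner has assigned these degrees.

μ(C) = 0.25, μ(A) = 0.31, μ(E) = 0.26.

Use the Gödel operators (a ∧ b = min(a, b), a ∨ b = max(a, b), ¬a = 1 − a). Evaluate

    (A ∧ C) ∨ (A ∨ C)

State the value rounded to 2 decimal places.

0.31

A ∧ C = min(a, b) on (0.31, 0.25) = 0.25
A ∨ C = max(a, b) on (0.31, 0.25) = 0.31
(A ∧ C) ∨ (A ∨ C) = max(a, b) on (0.25, 0.31) = 0.31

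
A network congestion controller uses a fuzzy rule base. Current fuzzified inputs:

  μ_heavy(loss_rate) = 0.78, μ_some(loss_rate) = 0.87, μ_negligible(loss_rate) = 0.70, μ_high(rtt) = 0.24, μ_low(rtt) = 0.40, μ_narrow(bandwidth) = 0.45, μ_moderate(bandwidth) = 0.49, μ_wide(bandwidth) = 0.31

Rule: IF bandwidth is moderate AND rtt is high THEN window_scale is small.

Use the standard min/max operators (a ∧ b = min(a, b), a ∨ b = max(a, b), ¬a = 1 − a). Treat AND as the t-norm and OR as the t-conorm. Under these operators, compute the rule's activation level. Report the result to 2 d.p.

0.24

firing strength: moderate=0.49, high=0.24; AND[min(a, b)] → w = 0.24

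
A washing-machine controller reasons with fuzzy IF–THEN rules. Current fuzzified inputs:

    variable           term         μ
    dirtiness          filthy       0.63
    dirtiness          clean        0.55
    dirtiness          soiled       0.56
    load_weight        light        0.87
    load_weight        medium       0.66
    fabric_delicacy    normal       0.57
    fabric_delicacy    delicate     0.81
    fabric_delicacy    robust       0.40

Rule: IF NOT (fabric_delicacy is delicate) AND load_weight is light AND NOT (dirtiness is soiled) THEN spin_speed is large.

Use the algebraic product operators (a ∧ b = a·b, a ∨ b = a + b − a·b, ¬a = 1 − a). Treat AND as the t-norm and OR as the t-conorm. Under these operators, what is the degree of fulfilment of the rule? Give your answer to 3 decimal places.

firing strength: ¬delicate=1−0.81=0.19, light=0.87, ¬soiled=1−0.56=0.44; AND[a·b] → w = 0.0727

0.073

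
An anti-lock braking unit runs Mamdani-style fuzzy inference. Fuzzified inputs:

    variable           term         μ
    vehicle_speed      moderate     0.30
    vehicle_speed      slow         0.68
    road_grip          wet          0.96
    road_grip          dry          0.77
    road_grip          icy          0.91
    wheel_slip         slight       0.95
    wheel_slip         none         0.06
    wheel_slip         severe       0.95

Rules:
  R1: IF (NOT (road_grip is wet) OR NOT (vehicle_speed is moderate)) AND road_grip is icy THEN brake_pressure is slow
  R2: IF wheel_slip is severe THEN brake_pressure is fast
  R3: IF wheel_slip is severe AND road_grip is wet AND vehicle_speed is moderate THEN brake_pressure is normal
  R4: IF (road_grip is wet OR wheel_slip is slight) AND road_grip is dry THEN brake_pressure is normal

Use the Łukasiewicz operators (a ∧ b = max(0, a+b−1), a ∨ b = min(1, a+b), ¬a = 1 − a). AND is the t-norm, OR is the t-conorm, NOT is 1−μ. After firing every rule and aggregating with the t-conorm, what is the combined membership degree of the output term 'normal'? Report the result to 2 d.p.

R1: (¬wet=1−0.96=0.04 OR ¬moderate=1−0.30=0.70) = 0.74; AND[max(0, a+b−1)] with icy=0.91 → w = 0.65
R2: severe=0.95 → w = 0.95
R3: severe=0.95, wet=0.96, moderate=0.30; AND[max(0, a+b−1)] → w = 0.21
R4: (wet=0.96 OR slight=0.95) = 1.00; AND[max(0, a+b−1)] with dry=0.77 → w = 0.77
Rules with consequent 'normal': {R3, R4} → strengths 0.21, 0.77
Aggregate via t-conorm [min(1, a+b)]: 0.98

0.98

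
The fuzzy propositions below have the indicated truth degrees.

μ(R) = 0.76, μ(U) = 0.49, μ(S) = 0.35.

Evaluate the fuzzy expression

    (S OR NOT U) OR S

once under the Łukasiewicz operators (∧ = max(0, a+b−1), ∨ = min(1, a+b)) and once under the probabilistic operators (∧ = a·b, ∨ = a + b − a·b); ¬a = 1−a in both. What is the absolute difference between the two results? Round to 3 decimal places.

0.207

Under Łukasiewicz:
  NOT U = 1 − 0.49 = 0.51
  S OR NOT U = min(1, a+b) on (0.35, 0.51) = 0.86
  (S OR NOT U) OR S = min(1, a+b) on (0.86, 0.35) = 1.00
  → value = 1.0000
Under probabilistic:
  NOT U = 1 − 0.4900 = 0.5100
  S OR NOT U = a + b − a·b on (0.3500, 0.5100) = 0.6815
  (S OR NOT U) OR S = a + b − a·b on (0.6815, 0.3500) = 0.7930
  → value = 0.7930
|1.0000 − 0.7930| = 0.207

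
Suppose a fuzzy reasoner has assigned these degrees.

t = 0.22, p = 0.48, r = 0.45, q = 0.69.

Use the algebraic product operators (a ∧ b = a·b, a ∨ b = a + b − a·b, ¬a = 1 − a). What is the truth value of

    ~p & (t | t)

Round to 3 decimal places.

0.204

~p = 1 − 0.4800 = 0.5200
t | t = a + b − a·b on (0.2200, 0.2200) = 0.3916
~p & (t | t) = a·b on (0.5200, 0.3916) = 0.2036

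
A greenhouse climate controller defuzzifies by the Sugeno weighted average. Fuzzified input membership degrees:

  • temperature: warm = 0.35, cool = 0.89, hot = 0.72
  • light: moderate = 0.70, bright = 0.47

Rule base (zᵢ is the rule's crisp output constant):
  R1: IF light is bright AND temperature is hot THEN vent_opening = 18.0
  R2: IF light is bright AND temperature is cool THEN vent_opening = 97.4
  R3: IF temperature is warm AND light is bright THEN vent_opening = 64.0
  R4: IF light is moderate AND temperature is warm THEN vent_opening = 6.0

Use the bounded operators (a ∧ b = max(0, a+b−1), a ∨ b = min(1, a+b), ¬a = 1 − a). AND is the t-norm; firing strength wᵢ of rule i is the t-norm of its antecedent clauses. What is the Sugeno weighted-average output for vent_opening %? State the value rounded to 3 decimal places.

R1 (z=18.0): bright=0.47, hot=0.72; AND[max(0, a+b−1)] → w = 0.19
R2 (z=97.4): bright=0.47, cool=0.89; AND[max(0, a+b−1)] → w = 0.36
R3 (z=64.0): warm=0.35, bright=0.47; AND[max(0, a+b−1)] → w = 0.00
R4 (z=6.0): moderate=0.70, warm=0.35; AND[max(0, a+b−1)] → w = 0.05
Weighted average = (0.19·18.0 + 0.36·97.4 + 0.00·64.0 + 0.05·6.0) / (0.19 + 0.36 + 0.00 + 0.05)
  = 38.7840 / 0.6000 = 64.640

64.640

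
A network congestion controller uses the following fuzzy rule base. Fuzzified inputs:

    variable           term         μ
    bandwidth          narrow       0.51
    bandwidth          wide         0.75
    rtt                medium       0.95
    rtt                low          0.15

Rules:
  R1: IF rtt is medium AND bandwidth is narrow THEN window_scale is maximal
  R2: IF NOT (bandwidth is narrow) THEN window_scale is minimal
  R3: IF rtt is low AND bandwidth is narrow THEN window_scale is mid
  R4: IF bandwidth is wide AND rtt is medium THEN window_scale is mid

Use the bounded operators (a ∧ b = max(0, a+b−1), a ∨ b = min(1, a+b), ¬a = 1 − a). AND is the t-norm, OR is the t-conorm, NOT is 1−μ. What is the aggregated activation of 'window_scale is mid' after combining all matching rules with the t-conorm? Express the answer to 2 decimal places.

0.70

R1: medium=0.95, narrow=0.51; AND[max(0, a+b−1)] → w = 0.46
R2: ¬narrow=1−0.51=0.49 → w = 0.49
R3: low=0.15, narrow=0.51; AND[max(0, a+b−1)] → w = 0.00
R4: wide=0.75, medium=0.95; AND[max(0, a+b−1)] → w = 0.70
Rules with consequent 'mid': {R3, R4} → strengths 0.00, 0.70
Aggregate via t-conorm [min(1, a+b)]: 0.70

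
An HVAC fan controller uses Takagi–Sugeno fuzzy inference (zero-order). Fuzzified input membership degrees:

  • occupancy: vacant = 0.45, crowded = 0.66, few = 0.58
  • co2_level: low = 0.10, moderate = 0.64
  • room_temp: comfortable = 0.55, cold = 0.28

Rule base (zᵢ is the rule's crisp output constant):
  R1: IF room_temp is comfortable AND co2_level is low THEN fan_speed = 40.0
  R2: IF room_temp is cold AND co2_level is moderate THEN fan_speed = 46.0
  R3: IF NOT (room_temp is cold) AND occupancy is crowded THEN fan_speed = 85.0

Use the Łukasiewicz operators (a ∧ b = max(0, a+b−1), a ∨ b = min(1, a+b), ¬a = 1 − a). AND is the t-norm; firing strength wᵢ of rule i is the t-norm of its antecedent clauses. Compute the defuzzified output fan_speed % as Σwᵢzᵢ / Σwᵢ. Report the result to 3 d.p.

85.000

R1 (z=40.0): comfortable=0.55, low=0.10; AND[max(0, a+b−1)] → w = 0.00
R2 (z=46.0): cold=0.28, moderate=0.64; AND[max(0, a+b−1)] → w = 0.00
R3 (z=85.0): ¬cold=1−0.28=0.72, crowded=0.66; AND[max(0, a+b−1)] → w = 0.38
Weighted average = (0.00·40.0 + 0.00·46.0 + 0.38·85.0) / (0.00 + 0.00 + 0.38)
  = 32.3000 / 0.3800 = 85.000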